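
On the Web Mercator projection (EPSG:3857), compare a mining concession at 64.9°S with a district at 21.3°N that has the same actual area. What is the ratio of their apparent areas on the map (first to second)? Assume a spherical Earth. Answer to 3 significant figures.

Mercator areal scale is sec²φ.
At 64.9°: sec²(64.9°) = 1/0.4242² = 5.557.
At 21.3°: sec²(21.3°) = 1/0.9317² = 1.152.
Ratio = 5.557/1.152 = cos²(21.3°)/cos²(64.9°) ≈ 4.82.

4.82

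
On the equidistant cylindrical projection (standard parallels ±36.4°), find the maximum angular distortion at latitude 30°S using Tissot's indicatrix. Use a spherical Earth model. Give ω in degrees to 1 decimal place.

4.2°

The equidistant cylindrical projection with φ₀ = 36.4° has h = 1 (meridians true) and k = cos φ₀ / cos φ along parallels.
At 30°: h = 1.000, k = 0.9294; principal scales a = 1.000, b = 0.9294.
sin(ω/2) = (a − b)/(a + b) = 0.07059/1.929 = 0.03659, so ω = 2 arcsin(0.03659) ≈ 4.2°.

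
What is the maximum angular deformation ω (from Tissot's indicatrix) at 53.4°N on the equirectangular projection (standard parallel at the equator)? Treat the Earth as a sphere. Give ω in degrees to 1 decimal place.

For the equirectangular projection with φ₀ = 0 (plate carrée), h = 1 along meridians and k = sec φ along parallels.
At 53.4°: h = 1.000, k = 1.677; principal scales a = 1.677, b = 1.000.
sin(ω/2) = (a − b)/(a + b) = 0.6772/2.677 = 0.2530, so ω = 2 arcsin(0.2530) ≈ 29.3°.

29.3°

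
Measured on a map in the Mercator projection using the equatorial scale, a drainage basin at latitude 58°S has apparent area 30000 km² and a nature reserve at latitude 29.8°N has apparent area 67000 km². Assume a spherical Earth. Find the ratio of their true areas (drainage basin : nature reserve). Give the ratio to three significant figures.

0.167

Mercator's areal exaggeration is sec²φ; hence true area = (apparent area) · cos²φ.
True area of drainage basin: 30000 × cos²(58°) = 30000 × 0.2808 = 8424 km².
True area of nature reserve: 67000 × cos²(29.8°) = 67000 × 0.7530 = 50450 km².
Ratio = 8424 / 50450 ≈ 0.167.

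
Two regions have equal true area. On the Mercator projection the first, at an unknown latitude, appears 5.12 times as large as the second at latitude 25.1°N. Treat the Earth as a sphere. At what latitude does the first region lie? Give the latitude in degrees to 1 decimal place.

On Mercator, (apparent₁)/(apparent₂) = sec²φ₁ / sec²φ₂ when true areas are equal.
cos²φ₂ / cos²φ₁ = 5.12  ⇒  cos φ₁ = cos 25.1° / √5.12 = 0.9056/2.263 = 0.4002.
φ₁ = arccos(0.4002) ≈ 66.4°.

66.4°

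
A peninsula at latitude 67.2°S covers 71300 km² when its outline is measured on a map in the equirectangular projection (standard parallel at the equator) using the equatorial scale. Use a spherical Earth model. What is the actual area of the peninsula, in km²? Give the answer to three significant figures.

27600 km²

Plate carrée maps x = Rλ, y = Rφ. The meridian scale is h = 1 and the parallel scale is k = 1/cos φ = sec φ.
Areal scale = h·k = 1 × sec φ; at 67.2°, h = 1.000, k = 2.581, so h·k = 2.581.
True area = apparent / (areal scale) = 71300 / 2.581 ≈ 27600 km².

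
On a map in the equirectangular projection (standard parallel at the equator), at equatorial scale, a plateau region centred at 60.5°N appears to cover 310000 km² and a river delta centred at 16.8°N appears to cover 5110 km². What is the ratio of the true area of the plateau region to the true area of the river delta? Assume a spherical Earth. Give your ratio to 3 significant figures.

31.2

Plate carrée has h = 1 and k = sec φ, giving areal scale sec φ; true area = (apparent area) · cos φ.
True area of plateau region: 310000 × cos(60.5°) = 310000 × 0.4924 = 152700 km².
True area of river delta: 5110 × cos(16.8°) = 5110 × 0.9573 = 4892 km².
Ratio = 152700 / 4892 ≈ 31.2.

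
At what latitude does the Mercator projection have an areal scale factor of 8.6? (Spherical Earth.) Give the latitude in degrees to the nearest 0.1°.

Mercator areal scale is sec²φ.
sec²φ = 8.6  ⇒  cos²φ = 0.1163  ⇒  cos φ = 0.3410.
φ = arccos(0.3410) ≈ 70.1°.

70.1°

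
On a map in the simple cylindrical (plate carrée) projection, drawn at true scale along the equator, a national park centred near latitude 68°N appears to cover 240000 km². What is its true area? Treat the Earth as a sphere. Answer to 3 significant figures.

89900 km²

For the equirectangular projection with φ₀ = 0 (plate carrée), h = 1 along meridians and k = sec φ along parallels.
Areal scale = h·k = 1 × sec φ; at 68°, h = 1.000, k = 2.669, so h·k = 2.669.
True area = apparent / (areal scale) = 240000 / 2.669 ≈ 89900 km².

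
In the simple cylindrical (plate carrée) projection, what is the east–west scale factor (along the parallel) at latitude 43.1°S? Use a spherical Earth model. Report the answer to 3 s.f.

1.37

In the plate carrée (x = Rλ, y = Rφ), meridians are true-scale (h = 1) and parallels are stretched by k = sec φ.
k = 1/cos 43.1° = 1/0.7302 = 1.370.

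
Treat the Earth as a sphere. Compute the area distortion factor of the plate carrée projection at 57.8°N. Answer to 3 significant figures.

Plate carrée maps x = Rλ, y = Rφ. The meridian scale is h = 1 and the parallel scale is k = 1/cos φ = sec φ.
Areal scale = h·k = 1 × sec φ; at 57.8°, h = 1.000, k = 1.877, so h·k = 1.877.

1.88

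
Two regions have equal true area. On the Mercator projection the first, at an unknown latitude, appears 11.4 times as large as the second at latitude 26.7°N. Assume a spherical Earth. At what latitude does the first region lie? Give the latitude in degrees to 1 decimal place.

74.7°

For equal true areas on Mercator, apparent areas scale as sec²φ, so the ratio is cos²φ₂ / cos²φ₁.
cos²φ₂ / cos²φ₁ = 11.4  ⇒  cos φ₁ = cos 26.7° / √11.4 = 0.8934/3.376 = 0.2646.
φ₁ = arccos(0.2646) ≈ 74.7°.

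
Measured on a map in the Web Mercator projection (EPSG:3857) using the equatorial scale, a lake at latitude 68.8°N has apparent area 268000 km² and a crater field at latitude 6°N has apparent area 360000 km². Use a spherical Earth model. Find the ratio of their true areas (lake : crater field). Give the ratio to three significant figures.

Mercator's areal exaggeration is sec²φ; hence true area = (apparent area) · cos²φ.
True area of lake: 268000 × cos²(68.8°) = 268000 × 0.1308 = 35050 km².
True area of crater field: 360000 × cos²(6°) = 360000 × 0.9891 = 356100 km².
Ratio = 35050 / 356100 ≈ 0.0984.

0.0984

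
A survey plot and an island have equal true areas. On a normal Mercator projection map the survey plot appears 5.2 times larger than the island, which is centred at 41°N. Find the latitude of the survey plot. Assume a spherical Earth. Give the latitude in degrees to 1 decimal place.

Mercator areal scale is sec²φ, so apparent-area ratio = sec²φ₁ / sec²φ₂ = cos²φ₂ / cos²φ₁.
cos²φ₂ / cos²φ₁ = 5.2  ⇒  cos φ₁ = cos 41° / √5.2 = 0.7547/2.280 = 0.3310.
φ₁ = arccos(0.3310) ≈ 70.7°.

70.7°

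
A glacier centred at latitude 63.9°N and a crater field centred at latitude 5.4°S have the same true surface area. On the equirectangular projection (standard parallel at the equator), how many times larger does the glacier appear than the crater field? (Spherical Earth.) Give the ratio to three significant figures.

2.26

For the equirectangular projection with φ₀ = 0 (plate carrée), h = 1 along meridians and k = sec φ along parallels.
Areal scale at 63.9°: h·k = 1.000 × 2.273 = 2.273.
Areal scale at 5.4°: h·k = 1.000 × 1.004 = 1.004.
Ratio = 2.273/1.004 ≈ 2.26.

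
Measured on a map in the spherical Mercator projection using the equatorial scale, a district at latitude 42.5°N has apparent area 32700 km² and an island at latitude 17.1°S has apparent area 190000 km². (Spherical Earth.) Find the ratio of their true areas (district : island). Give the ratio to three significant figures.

Mercator's areal exaggeration is sec²φ; hence true area = (apparent area) · cos²φ.
True area of district: 32700 × cos²(42.5°) = 32700 × 0.5436 = 17770 km².
True area of island: 190000 × cos²(17.1°) = 190000 × 0.9135 = 173600 km².
Ratio = 17770 / 173600 ≈ 0.102.

0.102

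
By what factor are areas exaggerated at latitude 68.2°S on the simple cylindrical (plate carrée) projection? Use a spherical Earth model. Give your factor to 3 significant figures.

2.69

In the plate carrée (x = Rλ, y = Rφ), meridians are true-scale (h = 1) and parallels are stretched by k = sec φ.
Areal scale = h·k = 1 × sec φ; at 68.2°, h = 1.000, k = 2.693, so h·k = 2.693.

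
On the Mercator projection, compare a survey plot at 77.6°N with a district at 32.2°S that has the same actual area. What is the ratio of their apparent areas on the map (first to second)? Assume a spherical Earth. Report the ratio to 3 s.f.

15.5

Mercator is conformal with k = sec φ, so areal scale = k² = sec²φ.
At 77.6°: sec²(77.6°) = 1/0.2147² = 21.69.
At 32.2°: sec²(32.2°) = 1/0.8462² = 1.397.
Ratio = 21.69/1.397 = cos²(32.2°)/cos²(77.6°) ≈ 15.5.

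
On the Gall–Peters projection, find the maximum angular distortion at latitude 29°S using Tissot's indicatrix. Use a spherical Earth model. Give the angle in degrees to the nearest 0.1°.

24.2°

The Gall–Peters projection is cylindrical equal-area with φ₀ = 45°. A cylindrical equal-area projection with standard parallel φ₀ has meridian scale h = cos φ / cos φ₀ and parallel scale k = cos φ₀ / cos φ (so areas are preserved, h·k = 1).
At 29°: h = 1.237, k = 0.8085; principal scales a = 1.237, b = 0.8085.
sin(ω/2) = (a − b)/(a + b) = 0.4284/2.045 = 0.2095, so ω = 2 arcsin(0.2095) ≈ 24.2°.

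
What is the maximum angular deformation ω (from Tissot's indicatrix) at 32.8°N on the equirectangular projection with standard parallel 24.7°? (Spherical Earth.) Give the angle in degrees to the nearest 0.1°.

In the equirectangular projection with standard parallel φ₀ = 24.7° (x = Rλ cos φ₀, y = Rφ), meridians are true-scale (h = 1) and the parallel scale is k = cos φ₀ / cos φ.
At 32.8°: h = 1.000, k = 1.081; principal scales a = 1.081, b = 1.000.
sin(ω/2) = (a − b)/(a + b) = 0.08083/2.081 = 0.03884, so ω = 2 arcsin(0.03884) ≈ 4.5°.

4.5°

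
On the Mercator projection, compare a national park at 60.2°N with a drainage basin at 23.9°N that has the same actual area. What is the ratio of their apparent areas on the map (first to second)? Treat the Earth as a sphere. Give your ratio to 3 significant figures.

Mercator is conformal with k = sec φ, so areal scale = k² = sec²φ.
At 60.2°: sec²(60.2°) = 1/0.4970² = 4.049.
At 23.9°: sec²(23.9°) = 1/0.9143² = 1.196.
Ratio = 4.049/1.196 = cos²(23.9°)/cos²(60.2°) ≈ 3.38.

3.38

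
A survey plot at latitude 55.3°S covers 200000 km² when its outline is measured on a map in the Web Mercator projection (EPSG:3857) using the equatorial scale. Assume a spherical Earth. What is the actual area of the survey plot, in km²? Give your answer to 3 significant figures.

Mercator is conformal, so the point scale is isotropic: h = k = sec φ = 1/cos φ.
Areal scale = k² = sec²φ = 1/cos²(55.3°) = 1/0.5693² = 3.086.
True area = apparent / (areal scale) = 200000 / 3.086 ≈ 64800 km².

64800 km²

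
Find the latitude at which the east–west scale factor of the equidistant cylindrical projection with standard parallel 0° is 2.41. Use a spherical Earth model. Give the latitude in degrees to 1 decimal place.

65.5°

Plate carrée: h = 1, k = sec φ along parallels.
sec φ = 2.41  ⇒  cos φ = 0.4149  ⇒  φ ≈ 65.5°.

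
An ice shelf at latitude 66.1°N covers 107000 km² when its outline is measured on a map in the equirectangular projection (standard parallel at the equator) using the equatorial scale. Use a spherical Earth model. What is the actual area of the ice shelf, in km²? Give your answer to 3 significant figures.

For the equirectangular projection with φ₀ = 0 (plate carrée), h = 1 along meridians and k = sec φ along parallels.
Areal scale = h·k = 1 × sec φ; at 66.1°, h = 1.000, k = 2.468, so h·k = 2.468.
True area = apparent / (areal scale) = 107000 / 2.468 ≈ 43400 km².

43400 km²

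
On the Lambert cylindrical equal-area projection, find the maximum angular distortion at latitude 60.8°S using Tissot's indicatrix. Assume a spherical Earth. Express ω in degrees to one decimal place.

The Lambert cylindrical equal-area projection is the cylindrical equal-area projection with its standard parallel at the equator (φ₀ = 0). For cylindrical equal-area with standard parallel φ₀, h = cos φ / cos φ₀ and k = cos φ₀ / cos φ, so h·k = 1.
At 60.8°: h = 0.4879, k = 2.050; principal scales a = 2.050, b = 0.4879.
sin(ω/2) = (a − b)/(a + b) = 1.562/2.538 = 0.6155, so ω = 2 arcsin(0.6155) ≈ 76.0°.

76.0°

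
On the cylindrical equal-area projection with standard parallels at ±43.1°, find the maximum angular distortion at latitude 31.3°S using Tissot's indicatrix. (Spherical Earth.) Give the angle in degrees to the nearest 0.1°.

17.9°

For cylindrical equal-area with standard parallel φ₀, h = cos φ / cos φ₀ and k = cos φ₀ / cos φ, so h·k = 1.
At 31.3°: h = 1.170, k = 0.8545; principal scales a = 1.170, b = 0.8545.
sin(ω/2) = (a − b)/(a + b) = 0.3157/2.025 = 0.1559, so ω = 2 arcsin(0.1559) ≈ 17.9°.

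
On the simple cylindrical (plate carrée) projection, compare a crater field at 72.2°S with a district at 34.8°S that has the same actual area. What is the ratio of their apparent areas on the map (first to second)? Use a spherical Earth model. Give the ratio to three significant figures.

2.69

For the equirectangular projection with φ₀ = 0 (plate carrée), h = 1 along meridians and k = sec φ along parallels.
Areal scale at 72.2°: h·k = 1.000 × 3.271 = 3.271.
Areal scale at 34.8°: h·k = 1.000 × 1.218 = 1.218.
Ratio = 3.271/1.218 ≈ 2.69.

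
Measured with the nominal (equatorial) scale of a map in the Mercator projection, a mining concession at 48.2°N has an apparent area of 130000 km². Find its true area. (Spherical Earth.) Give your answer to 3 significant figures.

57800 km²

Mercator is conformal, so the point scale is isotropic: h = k = sec φ = 1/cos φ.
Areal scale = k² = sec²φ = 1/cos²(48.2°) = 1/0.6665² = 2.251.
True area = apparent / (areal scale) = 130000 / 2.251 ≈ 57800 km².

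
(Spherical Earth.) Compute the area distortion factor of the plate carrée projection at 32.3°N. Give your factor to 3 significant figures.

For the equirectangular projection with φ₀ = 0 (plate carrée), h = 1 along meridians and k = sec φ along parallels.
Areal scale = h·k = 1 × sec φ; at 32.3°, h = 1.000, k = 1.183, so h·k = 1.183.

1.18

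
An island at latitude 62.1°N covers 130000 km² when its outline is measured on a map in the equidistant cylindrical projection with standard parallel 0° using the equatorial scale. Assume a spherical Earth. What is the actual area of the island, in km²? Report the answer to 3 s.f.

For the equirectangular projection with φ₀ = 0 (plate carrée), h = 1 along meridians and k = sec φ along parallels.
Areal scale = h·k = 1 × sec φ; at 62.1°, h = 1.000, k = 2.137, so h·k = 2.137.
True area = apparent / (areal scale) = 130000 / 2.137 ≈ 60800 km².

60800 km²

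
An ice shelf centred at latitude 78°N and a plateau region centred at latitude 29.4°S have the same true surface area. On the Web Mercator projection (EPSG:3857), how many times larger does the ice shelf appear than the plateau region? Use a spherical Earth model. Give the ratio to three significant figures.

Mercator areal scale is sec²φ.
At 78°: sec²(78°) = 1/0.2079² = 23.13.
At 29.4°: sec²(29.4°) = 1/0.8712² = 1.317.
Ratio = 23.13/1.317 = cos²(29.4°)/cos²(78°) ≈ 17.6.

17.6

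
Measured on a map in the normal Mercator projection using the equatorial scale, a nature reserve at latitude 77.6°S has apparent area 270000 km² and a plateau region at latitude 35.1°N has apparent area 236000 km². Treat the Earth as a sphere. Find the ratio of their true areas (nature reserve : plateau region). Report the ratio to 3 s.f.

On Mercator the areal scale is sec²φ, so true area = apparent × cos²φ.
True area of nature reserve: 270000 × cos²(77.6°) = 270000 × 0.04611 = 12450 km².
True area of plateau region: 236000 × cos²(35.1°) = 236000 × 0.6694 = 158000 km².
Ratio = 12450 / 158000 ≈ 0.0788.

0.0788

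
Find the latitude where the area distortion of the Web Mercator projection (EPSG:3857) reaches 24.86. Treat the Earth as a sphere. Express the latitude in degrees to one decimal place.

Mercator areal scale is sec²φ.
sec²φ = 24.86  ⇒  cos²φ = 0.04023  ⇒  cos φ = 0.2006.
φ = arccos(0.2006) ≈ 78.4°.

78.4°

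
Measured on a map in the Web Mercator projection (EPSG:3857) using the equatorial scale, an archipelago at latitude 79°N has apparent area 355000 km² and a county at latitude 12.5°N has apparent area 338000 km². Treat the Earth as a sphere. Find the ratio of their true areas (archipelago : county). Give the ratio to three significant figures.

0.0401

On Mercator the areal scale is sec²φ, so true area = apparent × cos²φ.
True area of archipelago: 355000 × cos²(79°) = 355000 × 0.03641 = 12920 km².
True area of county: 338000 × cos²(12.5°) = 338000 × 0.9532 = 322200 km².
Ratio = 12920 / 322200 ≈ 0.0401.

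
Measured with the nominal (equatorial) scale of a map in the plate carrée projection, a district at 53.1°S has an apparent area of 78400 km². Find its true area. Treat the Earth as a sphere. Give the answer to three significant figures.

47100 km²

For the equirectangular projection with φ₀ = 0 (plate carrée), h = 1 along meridians and k = sec φ along parallels.
Areal scale = h·k = 1 × sec φ; at 53.1°, h = 1.000, k = 1.666, so h·k = 1.666.
True area = apparent / (areal scale) = 78400 / 1.666 ≈ 47100 km².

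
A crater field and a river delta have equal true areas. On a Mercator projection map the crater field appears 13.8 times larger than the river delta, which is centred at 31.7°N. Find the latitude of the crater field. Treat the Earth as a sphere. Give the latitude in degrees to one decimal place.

76.8°

Mercator areal scale is sec²φ, so apparent-area ratio = sec²φ₁ / sec²φ₂ = cos²φ₂ / cos²φ₁.
cos²φ₂ / cos²φ₁ = 13.8  ⇒  cos φ₁ = cos 31.7° / √13.8 = 0.8508/3.715 = 0.2290.
φ₁ = arccos(0.2290) ≈ 76.8°.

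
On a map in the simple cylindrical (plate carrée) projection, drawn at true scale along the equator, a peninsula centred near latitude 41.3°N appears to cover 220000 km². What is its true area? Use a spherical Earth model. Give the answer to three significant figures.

For the equirectangular projection with φ₀ = 0 (plate carrée), h = 1 along meridians and k = sec φ along parallels.
Areal scale = h·k = 1 × sec φ; at 41.3°, h = 1.000, k = 1.331, so h·k = 1.331.
True area = apparent / (areal scale) = 220000 / 1.331 ≈ 165000 km².

165000 km²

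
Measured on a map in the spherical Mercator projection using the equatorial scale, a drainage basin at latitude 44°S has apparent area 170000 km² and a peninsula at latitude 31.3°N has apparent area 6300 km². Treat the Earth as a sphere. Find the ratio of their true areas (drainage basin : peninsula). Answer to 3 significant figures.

19.1

Since Mercator area scale is 1/cos²φ, the true area equals the apparent area multiplied by cos²φ.
True area of drainage basin: 170000 × cos²(44°) = 170000 × 0.5174 = 87970 km².
True area of peninsula: 6300 × cos²(31.3°) = 6300 × 0.7301 = 4600 km².
Ratio = 87970 / 4600 ≈ 19.1.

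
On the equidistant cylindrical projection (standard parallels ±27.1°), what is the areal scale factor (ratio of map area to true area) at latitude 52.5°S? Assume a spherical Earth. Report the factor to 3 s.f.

1.46

With standard parallel φ₀ = 27.1°, the equirectangular projection gives x = Rλ cos φ₀, y = Rφ, so h = 1 and k = cos 27.1° / cos φ.
Areal scale = h·k = 1 × cos φ₀ / cos φ; at 52.5°, h = 1.000, k = 1.462, so h·k = 1.462.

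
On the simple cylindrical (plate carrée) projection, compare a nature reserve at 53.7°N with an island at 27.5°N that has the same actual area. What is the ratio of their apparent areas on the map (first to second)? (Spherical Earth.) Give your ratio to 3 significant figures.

Plate carrée maps x = Rλ, y = Rφ. The meridian scale is h = 1 and the parallel scale is k = 1/cos φ = sec φ.
Areal scale at 53.7°: h·k = 1.000 × 1.689 = 1.689.
Areal scale at 27.5°: h·k = 1.000 × 1.127 = 1.127.
Ratio = 1.689/1.127 ≈ 1.50.

1.50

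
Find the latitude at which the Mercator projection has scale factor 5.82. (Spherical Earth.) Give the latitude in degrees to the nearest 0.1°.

Mercator scale is k = sec φ = 1/cos φ.
1/cos φ = 5.82  ⇒  cos φ = 0.1718  ⇒  φ = arccos(0.1718) ≈ 80.1°.

80.1°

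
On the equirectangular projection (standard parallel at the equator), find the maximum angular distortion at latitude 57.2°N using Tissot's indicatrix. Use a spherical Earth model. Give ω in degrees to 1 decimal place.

34.6°

Plate carrée maps x = Rλ, y = Rφ. The meridian scale is h = 1 and the parallel scale is k = 1/cos φ = sec φ.
At 57.2°: h = 1.000, k = 1.846; principal scales a = 1.846, b = 1.000.
sin(ω/2) = (a − b)/(a + b) = 0.8460/2.846 = 0.2973, so ω = 2 arcsin(0.2973) ≈ 34.6°.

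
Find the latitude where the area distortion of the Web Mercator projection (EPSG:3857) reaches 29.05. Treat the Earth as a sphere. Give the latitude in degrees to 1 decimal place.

79.3°

Mercator areal scale is sec²φ.
sec²φ = 29.05  ⇒  cos²φ = 0.03442  ⇒  cos φ = 0.1855.
φ = arccos(0.1855) ≈ 79.3°.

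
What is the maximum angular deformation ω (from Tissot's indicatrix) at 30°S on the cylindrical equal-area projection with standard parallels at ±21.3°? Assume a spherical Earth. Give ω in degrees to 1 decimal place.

For cylindrical equal-area with standard parallel φ₀, h = cos φ / cos φ₀ and k = cos φ₀ / cos φ, so h·k = 1.
At 30°: h = 0.9295, k = 1.076; principal scales a = 1.076, b = 0.9295.
sin(ω/2) = (a − b)/(a + b) = 0.1463/2.005 = 0.07296, so ω = 2 arcsin(0.07296) ≈ 8.4°.

8.4°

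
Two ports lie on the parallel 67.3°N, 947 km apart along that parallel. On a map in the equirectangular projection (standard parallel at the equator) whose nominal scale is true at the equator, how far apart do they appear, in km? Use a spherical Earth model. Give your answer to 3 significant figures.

2450 km

In the plate carrée (x = Rλ, y = Rφ), meridians are true-scale (h = 1) and parallels are stretched by k = sec φ.
Along the parallel, k = sec 67.3° = 1/0.3859 = 2.591.
Map distance = 947 × 2.591 ≈ 2450 km.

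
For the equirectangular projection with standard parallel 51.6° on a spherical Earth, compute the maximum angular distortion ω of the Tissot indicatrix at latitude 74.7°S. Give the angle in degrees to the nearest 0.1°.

The equidistant cylindrical projection with φ₀ = 51.6° has h = 1 (meridians true) and k = cos φ₀ / cos φ along parallels.
At 74.7°: h = 1.000, k = 2.354; principal scales a = 2.354, b = 1.000.
sin(ω/2) = (a − b)/(a + b) = 1.354/3.354 = 0.4037, so ω = 2 arcsin(0.4037) ≈ 47.6°.

47.6°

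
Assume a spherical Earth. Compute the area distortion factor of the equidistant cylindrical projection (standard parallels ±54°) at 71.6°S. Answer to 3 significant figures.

The equidistant cylindrical projection with φ₀ = 54° has h = 1 (meridians true) and k = cos φ₀ / cos φ along parallels.
Areal scale = h·k = 1 × cos φ₀ / cos φ; at 71.6°, h = 1.000, k = 1.862, so h·k = 1.862.

1.86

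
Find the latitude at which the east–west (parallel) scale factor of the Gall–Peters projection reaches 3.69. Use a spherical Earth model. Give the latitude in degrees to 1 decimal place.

79.0°

Gall–Peters is a cylindrical equal-area projection with standard parallels at ±45°. Cylindrical equal-area (φ₀ = 45°): h = cos φ / cos 45° along meridians, k = cos 45° / cos φ along parallels; h·k = 1.
k = cos φ₀ / cos φ = 3.69  ⇒  cos φ = cos 45° / 3.69 = 0.1916.
φ = arccos(0.1916) ≈ 79.0°.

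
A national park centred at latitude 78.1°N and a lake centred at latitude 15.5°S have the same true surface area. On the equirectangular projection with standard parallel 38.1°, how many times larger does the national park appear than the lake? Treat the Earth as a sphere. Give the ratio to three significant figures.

With standard parallel φ₀ = 38.1°, the equirectangular projection gives x = Rλ cos φ₀, y = Rφ, so h = 1 and k = cos 38.1° / cos φ.
Areal scale at 78.1°: h·k = 1.000 × 3.816 = 3.816.
Areal scale at 15.5°: h·k = 1.000 × 0.8166 = 0.8166.
Ratio = 3.816/0.8166 ≈ 4.67.

4.67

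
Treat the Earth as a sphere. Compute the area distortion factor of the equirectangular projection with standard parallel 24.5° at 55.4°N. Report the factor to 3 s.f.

The equidistant cylindrical projection with φ₀ = 24.5° has h = 1 (meridians true) and k = cos φ₀ / cos φ along parallels.
Areal scale = h·k = 1 × cos φ₀ / cos φ; at 55.4°, h = 1.000, k = 1.602, so h·k = 1.602.

1.60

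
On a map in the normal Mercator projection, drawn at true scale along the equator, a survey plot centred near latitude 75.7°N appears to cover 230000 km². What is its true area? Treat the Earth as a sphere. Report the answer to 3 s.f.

14000 km²

For Mercator, h = k = sec φ (a conformal cylindrical projection has a single point scale, 1/cos φ).
Areal scale = k² = sec²φ = 1/cos²(75.7°) = 1/0.2470² = 16.39.
True area = apparent / (areal scale) = 230000 / 16.39 ≈ 14000 km².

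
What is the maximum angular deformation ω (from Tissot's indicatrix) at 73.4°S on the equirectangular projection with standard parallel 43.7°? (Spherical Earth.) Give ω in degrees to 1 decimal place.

51.4°

The equidistant cylindrical projection with φ₀ = 43.7° has h = 1 (meridians true) and k = cos φ₀ / cos φ along parallels.
At 73.4°: h = 1.000, k = 2.531; principal scales a = 2.531, b = 1.000.
sin(ω/2) = (a − b)/(a + b) = 1.531/3.531 = 0.4335, so ω = 2 arcsin(0.4335) ≈ 51.4°.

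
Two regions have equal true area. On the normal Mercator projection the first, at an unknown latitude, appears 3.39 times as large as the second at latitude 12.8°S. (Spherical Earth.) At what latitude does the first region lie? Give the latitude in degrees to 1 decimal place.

58.0°

For equal true areas on Mercator, apparent areas scale as sec²φ, so the ratio is cos²φ₂ / cos²φ₁.
cos²φ₂ / cos²φ₁ = 3.39  ⇒  cos φ₁ = cos 12.8° / √3.39 = 0.9751/1.841 = 0.5296.
φ₁ = arccos(0.5296) ≈ 58.0°.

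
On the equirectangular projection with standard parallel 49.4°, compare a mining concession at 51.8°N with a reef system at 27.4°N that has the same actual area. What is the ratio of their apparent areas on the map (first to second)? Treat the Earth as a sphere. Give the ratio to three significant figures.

1.44

The equidistant cylindrical projection with φ₀ = 49.4° has h = 1 (meridians true) and k = cos φ₀ / cos φ along parallels.
Areal scale at 51.8°: h·k = 1.000 × 1.052 = 1.052.
Areal scale at 27.4°: h·k = 1.000 × 0.7330 = 0.7330.
Ratio = 1.052/0.7330 ≈ 1.44.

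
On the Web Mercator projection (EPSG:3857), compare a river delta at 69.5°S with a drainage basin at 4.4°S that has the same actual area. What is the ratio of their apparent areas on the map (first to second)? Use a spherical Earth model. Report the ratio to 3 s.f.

8.11

Mercator areal scale is sec²φ.
At 69.5°: sec²(69.5°) = 1/0.3502² = 8.154.
At 4.4°: sec²(4.4°) = 1/0.9971² = 1.006.
Ratio = 8.154/1.006 = cos²(4.4°)/cos²(69.5°) ≈ 8.11.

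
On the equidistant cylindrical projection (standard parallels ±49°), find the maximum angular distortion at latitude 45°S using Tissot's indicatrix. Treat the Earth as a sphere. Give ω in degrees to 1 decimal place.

In the equirectangular projection with standard parallel φ₀ = 49° (x = Rλ cos φ₀, y = Rφ), meridians are true-scale (h = 1) and the parallel scale is k = cos φ₀ / cos φ.
At 45°: h = 1.000, k = 0.9278; principal scales a = 1.000, b = 0.9278.
sin(ω/2) = (a − b)/(a + b) = 0.07219/1.928 = 0.03745, so ω = 2 arcsin(0.03745) ≈ 4.3°.

4.3°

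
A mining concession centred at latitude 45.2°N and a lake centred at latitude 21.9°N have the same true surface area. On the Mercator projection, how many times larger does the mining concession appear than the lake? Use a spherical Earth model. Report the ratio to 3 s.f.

Mercator is conformal with k = sec φ, so areal scale = k² = sec²φ.
At 45.2°: sec²(45.2°) = 1/0.7046² = 2.014.
At 21.9°: sec²(21.9°) = 1/0.9278² = 1.162.
Ratio = 2.014/1.162 = cos²(21.9°)/cos²(45.2°) ≈ 1.73.

1.73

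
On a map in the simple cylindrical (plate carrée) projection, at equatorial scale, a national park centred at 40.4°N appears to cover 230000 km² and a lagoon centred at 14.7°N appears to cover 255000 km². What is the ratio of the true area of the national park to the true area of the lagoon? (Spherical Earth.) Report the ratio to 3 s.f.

Plate carrée has h = 1 and k = sec φ, giving areal scale sec φ; true area = (apparent area) · cos φ.
True area of national park: 230000 × cos(40.4°) = 230000 × 0.7615 = 175200 km².
True area of lagoon: 255000 × cos(14.7°) = 255000 × 0.9673 = 246700 km².
Ratio = 175200 / 246700 ≈ 0.710.

0.710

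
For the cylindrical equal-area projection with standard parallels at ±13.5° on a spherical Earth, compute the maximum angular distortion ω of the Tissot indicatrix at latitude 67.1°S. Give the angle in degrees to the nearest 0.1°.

92.8°

For cylindrical equal-area with standard parallel φ₀, h = cos φ / cos φ₀ and k = cos φ₀ / cos φ, so h·k = 1.
At 67.1°: h = 0.4002, k = 2.499; principal scales a = 2.499, b = 0.4002.
sin(ω/2) = (a − b)/(a + b) = 2.099/2.899 = 0.7239, so ω = 2 arcsin(0.7239) ≈ 92.8°.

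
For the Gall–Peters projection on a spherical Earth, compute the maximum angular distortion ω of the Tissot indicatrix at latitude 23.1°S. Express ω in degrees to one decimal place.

The Gall–Peters projection is cylindrical equal-area with φ₀ = 45°. For cylindrical equal-area with standard parallel φ₀, h = cos φ / cos φ₀ and k = cos φ₀ / cos φ, so h·k = 1.
At 23.1°: h = 1.301, k = 0.7687; principal scales a = 1.301, b = 0.7687.
sin(ω/2) = (a − b)/(a + b) = 0.5321/2.070 = 0.2571, so ω = 2 arcsin(0.2571) ≈ 29.8°.

29.8°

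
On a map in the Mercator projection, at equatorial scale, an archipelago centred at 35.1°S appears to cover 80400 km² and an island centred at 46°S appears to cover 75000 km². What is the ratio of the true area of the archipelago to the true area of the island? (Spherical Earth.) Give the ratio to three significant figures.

1.49

On Mercator the areal scale is sec²φ, so true area = apparent × cos²φ.
True area of archipelago: 80400 × cos²(35.1°) = 80400 × 0.6694 = 53820 km².
True area of island: 75000 × cos²(46°) = 75000 × 0.4826 = 36190 km².
Ratio = 53820 / 36190 ≈ 1.49.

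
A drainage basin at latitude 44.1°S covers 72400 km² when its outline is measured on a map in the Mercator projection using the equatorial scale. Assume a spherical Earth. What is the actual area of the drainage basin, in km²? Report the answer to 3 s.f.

37300 km²

For Mercator, h = k = sec φ (a conformal cylindrical projection has a single point scale, 1/cos φ).
Areal scale = k² = sec²φ = 1/cos²(44.1°) = 1/0.7181² = 1.939.
True area = apparent / (areal scale) = 72400 / 1.939 ≈ 37300 km².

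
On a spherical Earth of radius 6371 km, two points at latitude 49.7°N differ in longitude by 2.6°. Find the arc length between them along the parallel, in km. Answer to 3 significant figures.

187 km

Arc length along a parallel = R cos φ · Δλ (with Δλ in radians).
= 6371 × cos 49.7° × (2.6° × π/180) = 6371 × 0.6468 × 0.04538 ≈ 187 km.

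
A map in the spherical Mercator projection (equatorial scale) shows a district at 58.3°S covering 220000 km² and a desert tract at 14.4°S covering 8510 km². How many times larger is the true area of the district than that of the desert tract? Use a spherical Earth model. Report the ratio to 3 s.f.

Mercator's areal exaggeration is sec²φ; hence true area = (apparent area) · cos²φ.
True area of district: 220000 × cos²(58.3°) = 220000 × 0.2761 = 60750 km².
True area of desert tract: 8510 × cos²(14.4°) = 8510 × 0.9382 = 7984 km².
Ratio = 60750 / 7984 ≈ 7.61.

7.61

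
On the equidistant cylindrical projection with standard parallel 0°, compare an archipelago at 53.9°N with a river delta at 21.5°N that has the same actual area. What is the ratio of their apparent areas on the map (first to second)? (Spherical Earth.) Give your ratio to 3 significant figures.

Plate carrée maps x = Rλ, y = Rφ. The meridian scale is h = 1 and the parallel scale is k = 1/cos φ = sec φ.
Areal scale at 53.9°: h·k = 1.000 × 1.697 = 1.697.
Areal scale at 21.5°: h·k = 1.000 × 1.075 = 1.075.
Ratio = 1.697/1.075 ≈ 1.58.

1.58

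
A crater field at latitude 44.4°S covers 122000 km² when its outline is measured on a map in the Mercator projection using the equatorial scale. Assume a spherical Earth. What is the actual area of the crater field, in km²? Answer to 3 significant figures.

62300 km²

Mercator is conformal, so the point scale is isotropic: h = k = sec φ = 1/cos φ.
Areal scale = k² = sec²φ = 1/cos²(44.4°) = 1/0.7145² = 1.959.
True area = apparent / (areal scale) = 122000 / 1.959 ≈ 62300 km².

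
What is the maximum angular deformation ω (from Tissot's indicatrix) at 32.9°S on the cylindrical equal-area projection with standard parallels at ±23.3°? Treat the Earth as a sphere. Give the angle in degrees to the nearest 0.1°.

10.3°

A cylindrical equal-area projection with standard parallel φ₀ has meridian scale h = cos φ / cos φ₀ and parallel scale k = cos φ₀ / cos φ (so areas are preserved, h·k = 1).
At 32.9°: h = 0.9142, k = 1.094; principal scales a = 1.094, b = 0.9142.
sin(ω/2) = (a − b)/(a + b) = 0.1797/2.008 = 0.08949, so ω = 2 arcsin(0.08949) ≈ 10.3°.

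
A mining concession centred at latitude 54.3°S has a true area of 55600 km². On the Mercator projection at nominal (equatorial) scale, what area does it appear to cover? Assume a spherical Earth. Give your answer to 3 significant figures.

163000 km²

The Mercator projection is conformal; its linear scale factor is the same in every direction and equals sec φ = 1/cos φ.
Areal scale = k² = sec²φ = 1/cos²(54.3°) = 1/0.5835² = 2.937.
Apparent area = 55600 × 2.937 ≈ 163000 km².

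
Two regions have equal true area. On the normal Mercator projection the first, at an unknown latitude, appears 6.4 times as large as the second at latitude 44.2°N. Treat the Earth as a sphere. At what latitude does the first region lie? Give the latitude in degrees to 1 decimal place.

For equal true areas on Mercator, apparent areas scale as sec²φ, so the ratio is cos²φ₂ / cos²φ₁.
cos²φ₂ / cos²φ₁ = 6.4  ⇒  cos φ₁ = cos 44.2° / √6.4 = 0.7169/2.530 = 0.2834.
φ₁ = arccos(0.2834) ≈ 73.5°.

73.5°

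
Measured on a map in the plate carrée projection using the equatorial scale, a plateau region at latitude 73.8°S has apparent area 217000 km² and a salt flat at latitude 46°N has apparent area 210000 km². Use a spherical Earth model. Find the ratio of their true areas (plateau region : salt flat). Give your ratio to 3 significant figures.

On the plate carrée, areal scale = h·k = 1 × sec φ, so true area = apparent × cos φ.
True area of plateau region: 217000 × cos(73.8°) = 217000 × 0.2790 = 60540 km².
True area of salt flat: 210000 × cos(46°) = 210000 × 0.6947 = 145900 km².
Ratio = 60540 / 145900 ≈ 0.415.

0.415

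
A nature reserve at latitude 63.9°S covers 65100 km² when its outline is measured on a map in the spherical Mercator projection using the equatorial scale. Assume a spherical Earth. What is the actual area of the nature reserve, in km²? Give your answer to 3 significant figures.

12600 km²

For Mercator, h = k = sec φ (a conformal cylindrical projection has a single point scale, 1/cos φ).
Areal scale = k² = sec²φ = 1/cos²(63.9°) = 1/0.4399² = 5.167.
True area = apparent / (areal scale) = 65100 / 5.167 ≈ 12600 km².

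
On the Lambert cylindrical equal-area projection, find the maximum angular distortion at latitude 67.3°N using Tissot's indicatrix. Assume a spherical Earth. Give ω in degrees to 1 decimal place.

95.6°

The Lambert cylindrical equal-area projection is the cylindrical equal-area projection with its standard parallel at the equator (φ₀ = 0). For cylindrical equal-area with standard parallel φ₀, h = cos φ / cos φ₀ and k = cos φ₀ / cos φ, so h·k = 1.
At 67.3°: h = 0.3859, k = 2.591; principal scales a = 2.591, b = 0.3859.
sin(ω/2) = (a − b)/(a + b) = 2.205/2.977 = 0.7408, so ω = 2 arcsin(0.7408) ≈ 95.6°.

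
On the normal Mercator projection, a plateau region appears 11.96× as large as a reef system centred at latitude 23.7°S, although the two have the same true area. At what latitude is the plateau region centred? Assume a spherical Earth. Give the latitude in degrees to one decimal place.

Mercator areal scale is sec²φ, so apparent-area ratio = sec²φ₁ / sec²φ₂ = cos²φ₂ / cos²φ₁.
cos²φ₂ / cos²φ₁ = 11.96  ⇒  cos φ₁ = cos 23.7° / √11.96 = 0.9157/3.458 = 0.2648.
φ₁ = arccos(0.2648) ≈ 74.6°.

74.6°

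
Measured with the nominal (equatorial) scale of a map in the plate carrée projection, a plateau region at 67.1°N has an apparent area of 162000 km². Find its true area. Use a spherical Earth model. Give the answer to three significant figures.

63000 km²

Plate carrée maps x = Rλ, y = Rφ. The meridian scale is h = 1 and the parallel scale is k = 1/cos φ = sec φ.
Areal scale = h·k = 1 × sec φ; at 67.1°, h = 1.000, k = 2.570, so h·k = 2.570.
True area = apparent / (areal scale) = 162000 / 2.570 ≈ 63000 km².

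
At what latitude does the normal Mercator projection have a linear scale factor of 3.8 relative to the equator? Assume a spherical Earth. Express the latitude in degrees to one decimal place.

74.7°

Mercator scale is k = sec φ = 1/cos φ.
1/cos φ = 3.8  ⇒  cos φ = 0.2632  ⇒  φ = arccos(0.2632) ≈ 74.7°.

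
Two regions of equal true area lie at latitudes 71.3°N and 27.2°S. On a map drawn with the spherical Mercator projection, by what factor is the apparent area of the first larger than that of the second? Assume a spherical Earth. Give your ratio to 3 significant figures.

7.70

On Mercator, area is exaggerated by sec²φ = 1/cos²φ.
At 71.3°: sec²(71.3°) = 1/0.3206² = 9.728.
At 27.2°: sec²(27.2°) = 1/0.8894² = 1.264.
Ratio = 9.728/1.264 = cos²(27.2°)/cos²(71.3°) ≈ 7.70.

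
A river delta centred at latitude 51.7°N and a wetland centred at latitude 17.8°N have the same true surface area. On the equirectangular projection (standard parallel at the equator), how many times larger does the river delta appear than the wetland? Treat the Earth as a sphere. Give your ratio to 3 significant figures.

1.54

Plate carrée maps x = Rλ, y = Rφ. The meridian scale is h = 1 and the parallel scale is k = 1/cos φ = sec φ.
Areal scale at 51.7°: h·k = 1.000 × 1.613 = 1.613.
Areal scale at 17.8°: h·k = 1.000 × 1.050 = 1.050.
Ratio = 1.613/1.050 ≈ 1.54.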